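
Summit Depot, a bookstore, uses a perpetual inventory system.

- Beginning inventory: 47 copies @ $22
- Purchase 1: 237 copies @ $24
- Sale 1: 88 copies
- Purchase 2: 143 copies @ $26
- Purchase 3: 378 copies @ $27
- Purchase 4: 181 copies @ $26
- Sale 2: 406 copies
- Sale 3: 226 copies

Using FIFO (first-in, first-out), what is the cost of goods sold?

Sale 1 (88) [FIFO — oldest first]: 47 @ $22 + 41 @ $24 = $2,018
Sale 2 (406) [FIFO — oldest first]: 196 @ $24 + 143 @ $26 + 67 @ $27 = $10,231
Sale 3 (226) [FIFO — oldest first]: 226 @ $27 = $6,102
Total COGS = $2,018 + $10,231 + $6,102 = $18,351
Ending inventory: 85 @ $27 + 181 @ $26 = $7,001

COGS = $18,351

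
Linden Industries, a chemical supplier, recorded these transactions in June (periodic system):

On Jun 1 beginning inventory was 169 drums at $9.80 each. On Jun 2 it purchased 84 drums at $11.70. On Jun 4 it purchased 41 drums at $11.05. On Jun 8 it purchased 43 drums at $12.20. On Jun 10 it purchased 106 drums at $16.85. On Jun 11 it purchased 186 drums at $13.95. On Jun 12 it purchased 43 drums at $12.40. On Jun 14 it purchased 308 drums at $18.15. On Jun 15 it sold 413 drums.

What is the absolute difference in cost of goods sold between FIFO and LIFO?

FIFO COGS: 169 @ $9.80 + 84 @ $11.70 + 41 @ $11.05 + 43 @ $12.20 + 76 @ $16.85 = $4,897.25
LIFO COGS: 308 @ $18.15 + 43 @ $12.40 + 62 @ $13.95 = $6,988.30
Difference = |$4,897.25 − $6,988.30| = $2,091.05

$2,091.05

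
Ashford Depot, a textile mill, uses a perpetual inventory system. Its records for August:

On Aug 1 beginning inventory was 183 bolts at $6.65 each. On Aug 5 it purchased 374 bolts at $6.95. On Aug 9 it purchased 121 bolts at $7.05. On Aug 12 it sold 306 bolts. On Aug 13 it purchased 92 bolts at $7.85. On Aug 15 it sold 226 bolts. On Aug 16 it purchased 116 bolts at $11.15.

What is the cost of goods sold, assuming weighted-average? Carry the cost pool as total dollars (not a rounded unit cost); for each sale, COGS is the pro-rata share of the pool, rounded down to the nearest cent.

COGS = $3,706.97

After Aug 1: 183 on hand, pool $1,216.95 (≈ $6.6500 each)
After Aug 5: 557 on hand, pool $3,816.25 (≈ $6.8514 each)
After Aug 9: 678 on hand, pool $4,669.30 (≈ $6.8869 each)
Aug 12, sell 306: 306/678 × $4,669.30 → $2,107.38
After Aug 13: 464 on hand, pool $3,284.12 (≈ $7.0778 each)
Aug 15, sell 226: 226/464 × $3,284.12 → $1,599.59
After Aug 16: 354 on hand, pool $2,977.93 (≈ $8.4122 each)
Total COGS = $2,107.38 + $1,599.59 = $3,706.97
Ending inventory (cost pool remaining) = $2,977.93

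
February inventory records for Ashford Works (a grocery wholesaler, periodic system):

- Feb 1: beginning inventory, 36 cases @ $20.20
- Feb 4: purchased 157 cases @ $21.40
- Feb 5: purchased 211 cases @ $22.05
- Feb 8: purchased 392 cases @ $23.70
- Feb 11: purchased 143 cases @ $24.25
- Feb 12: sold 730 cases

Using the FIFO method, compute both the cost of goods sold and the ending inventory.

COGS = $16,465.75; ending inventory = $5,031.95

Feb 12, 730 sold [FIFO — oldest first]: 36 @ $20.20 + 157 @ $21.40 + 211 @ $22.05 + 326 @ $23.70 = $16,465.75
Ending inventory: 66 @ $23.70 + 143 @ $24.25 = $5,031.95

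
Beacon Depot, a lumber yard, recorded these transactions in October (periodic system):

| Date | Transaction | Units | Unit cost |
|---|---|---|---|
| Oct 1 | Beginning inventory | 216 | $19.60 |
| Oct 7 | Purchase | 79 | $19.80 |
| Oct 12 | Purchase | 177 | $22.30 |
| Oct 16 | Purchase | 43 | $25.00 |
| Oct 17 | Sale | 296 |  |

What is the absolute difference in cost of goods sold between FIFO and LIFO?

$706.80

FIFO COGS: 216 @ $19.60 + 79 @ $19.80 + 1 @ $22.30 = $5,820.10
LIFO COGS: 43 @ $25.00 + 177 @ $22.30 + 76 @ $19.80 = $6,526.90
Difference = |$5,820.10 − $6,526.90| = $706.80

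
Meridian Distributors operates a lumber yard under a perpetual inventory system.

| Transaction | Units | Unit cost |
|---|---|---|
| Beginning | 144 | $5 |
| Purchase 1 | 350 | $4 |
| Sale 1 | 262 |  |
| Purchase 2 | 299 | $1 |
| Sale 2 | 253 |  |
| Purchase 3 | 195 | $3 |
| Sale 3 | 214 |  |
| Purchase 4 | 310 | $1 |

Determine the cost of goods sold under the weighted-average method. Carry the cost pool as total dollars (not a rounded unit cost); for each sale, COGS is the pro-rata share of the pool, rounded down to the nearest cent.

After Beginning: 144 on hand, pool $720.00 (≈ $5.0000 each)
After Purchase 1: 494 on hand, pool $2,120.00 (≈ $4.2915 each)
Sale 1, sell 262: 262/494 × $2,120.00 → $1,124.37
After Purchase 2: 531 on hand, pool $1,294.63 (≈ $2.4381 each)
Sale 2, sell 253: 253/531 × $1,294.63 → $616.83
After Purchase 3: 473 on hand, pool $1,262.80 (≈ $2.6698 each)
Sale 3, sell 214: 214/473 × $1,262.80 → $571.33
After Purchase 4: 569 on hand, pool $1,001.47 (≈ $1.7601 each)
Total COGS = $1,124.37 + $616.83 + $571.33 = $2,312.53
Ending inventory (cost pool remaining) = $1,001.47

COGS = $2,312.53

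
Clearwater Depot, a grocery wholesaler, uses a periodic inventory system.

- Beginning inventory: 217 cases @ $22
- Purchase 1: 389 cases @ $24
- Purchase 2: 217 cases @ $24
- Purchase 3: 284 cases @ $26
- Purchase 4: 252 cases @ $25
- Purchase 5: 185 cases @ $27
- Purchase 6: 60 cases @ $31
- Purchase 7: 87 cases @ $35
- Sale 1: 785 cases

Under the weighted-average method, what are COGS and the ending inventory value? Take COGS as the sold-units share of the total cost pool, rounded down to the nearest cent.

Sale 1, sell 785: 785/1691 × $42,902.00 → $19,916.06
Ending inventory (cost pool remaining) = $22,985.94

COGS = $19,916.06; ending inventory = $22,985.94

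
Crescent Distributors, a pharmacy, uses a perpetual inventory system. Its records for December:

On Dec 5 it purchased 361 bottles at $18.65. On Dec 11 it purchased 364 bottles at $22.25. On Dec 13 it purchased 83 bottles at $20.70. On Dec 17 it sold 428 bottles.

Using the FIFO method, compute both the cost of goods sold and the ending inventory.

COGS = $8,223.40; ending inventory = $8,326.35

Dec 17, 428 sold [FIFO — oldest first]: 361 @ $18.65 + 67 @ $22.25 = $8,223.40
Ending inventory: 297 @ $22.25 + 83 @ $20.70 = $8,326.35
Check: goods available $16,549.75 = COGS $8,223.40 + ending $8,326.35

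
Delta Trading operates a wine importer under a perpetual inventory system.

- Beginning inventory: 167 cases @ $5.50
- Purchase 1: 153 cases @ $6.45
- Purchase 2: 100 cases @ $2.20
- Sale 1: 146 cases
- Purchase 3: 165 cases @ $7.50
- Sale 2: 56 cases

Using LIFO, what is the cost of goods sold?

COGS = $936.70

Sale 1 (146) [LIFO — newest first]: 100 @ $2.20 + 46 @ $6.45 = $516.70
Sale 2 (56) [LIFO — newest first]: 56 @ $7.50 = $420.00
Total COGS = $516.70 + $420.00 = $936.70
Ending inventory: 167 @ $5.50 + 107 @ $6.45 + 109 @ $7.50 = $2,426.15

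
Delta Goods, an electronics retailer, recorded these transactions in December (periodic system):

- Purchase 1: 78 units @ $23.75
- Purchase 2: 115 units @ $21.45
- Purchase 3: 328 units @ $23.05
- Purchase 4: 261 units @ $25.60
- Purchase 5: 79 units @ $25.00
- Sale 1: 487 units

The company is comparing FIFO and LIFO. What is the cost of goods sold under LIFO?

FIFO COGS: 78 @ $23.75 + 115 @ $21.45 + 294 @ $23.05 = $11,095.95
LIFO COGS: 79 @ $25.00 + 261 @ $25.60 + 147 @ $23.05 = $12,044.95

COGS = $12,044.95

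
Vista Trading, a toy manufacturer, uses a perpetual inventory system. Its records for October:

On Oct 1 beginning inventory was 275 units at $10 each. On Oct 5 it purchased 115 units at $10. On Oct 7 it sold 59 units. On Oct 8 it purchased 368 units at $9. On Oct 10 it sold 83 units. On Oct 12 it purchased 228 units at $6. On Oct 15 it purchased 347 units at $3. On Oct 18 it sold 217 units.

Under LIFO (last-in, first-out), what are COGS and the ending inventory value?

Oct 7, 59 sold [LIFO — newest first]: 59 @ $10 = $590
Oct 10, 83 sold [LIFO — newest first]: 83 @ $9 = $747
Oct 18, 217 sold [LIFO — newest first]: 217 @ $3 = $651
Total COGS = $590 + $747 + $651 = $1,988
Ending inventory: 275 @ $10 + 56 @ $10 + 285 @ $9 + 228 @ $6 + 130 @ $3 = $7,633

COGS = $1,988; ending inventory = $7,633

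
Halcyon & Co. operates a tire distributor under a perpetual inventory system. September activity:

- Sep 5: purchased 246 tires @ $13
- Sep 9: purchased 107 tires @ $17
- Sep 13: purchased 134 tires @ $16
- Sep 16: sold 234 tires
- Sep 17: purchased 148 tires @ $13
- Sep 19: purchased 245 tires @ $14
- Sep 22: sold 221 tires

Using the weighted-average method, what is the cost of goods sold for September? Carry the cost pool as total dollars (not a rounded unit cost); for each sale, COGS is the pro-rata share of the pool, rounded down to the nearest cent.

After Sep 5: 246 on hand, pool $3,198.00 (≈ $13.0000 each)
After Sep 9: 353 on hand, pool $5,017.00 (≈ $14.2125 each)
After Sep 13: 487 on hand, pool $7,161.00 (≈ $14.7043 each)
Sep 16, sell 234: 234/487 × $7,161.00 → $3,440.80
After Sep 17: 401 on hand, pool $5,644.20 (≈ $14.0753 each)
After Sep 19: 646 on hand, pool $9,074.20 (≈ $14.0467 each)
Sep 22, sell 221: 221/646 × $9,074.20 → $3,104.33
Total COGS = $3,440.80 + $3,104.33 = $6,545.13
Ending inventory (cost pool remaining) = $5,969.87

COGS = $6,545.13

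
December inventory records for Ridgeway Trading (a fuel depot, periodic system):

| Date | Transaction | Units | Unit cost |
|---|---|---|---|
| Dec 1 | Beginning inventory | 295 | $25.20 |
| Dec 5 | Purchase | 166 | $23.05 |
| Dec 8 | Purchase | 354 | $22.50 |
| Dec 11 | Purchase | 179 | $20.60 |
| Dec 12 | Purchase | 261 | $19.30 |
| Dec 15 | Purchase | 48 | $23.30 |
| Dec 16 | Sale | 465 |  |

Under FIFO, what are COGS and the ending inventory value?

Dec 16, 465 sold [FIFO — oldest first]: 295 @ $25.20 + 166 @ $23.05 + 4 @ $22.50 = $11,350.30
Ending inventory: 350 @ $22.50 + 179 @ $20.60 + 261 @ $19.30 + 48 @ $23.30 = $17,718.10

COGS = $11,350.30; ending inventory = $17,718.10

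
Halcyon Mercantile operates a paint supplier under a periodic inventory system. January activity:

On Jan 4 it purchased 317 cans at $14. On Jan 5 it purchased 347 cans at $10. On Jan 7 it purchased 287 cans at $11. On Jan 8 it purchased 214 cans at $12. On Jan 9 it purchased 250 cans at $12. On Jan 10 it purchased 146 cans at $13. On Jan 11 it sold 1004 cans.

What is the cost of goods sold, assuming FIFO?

Jan 11, 1004 sold [FIFO — oldest first]: 317 @ $14 + 347 @ $10 + 287 @ $11 + 53 @ $12 = $11,701
Ending inventory: 161 @ $12 + 250 @ $12 + 146 @ $13 = $6,830

COGS = $11,701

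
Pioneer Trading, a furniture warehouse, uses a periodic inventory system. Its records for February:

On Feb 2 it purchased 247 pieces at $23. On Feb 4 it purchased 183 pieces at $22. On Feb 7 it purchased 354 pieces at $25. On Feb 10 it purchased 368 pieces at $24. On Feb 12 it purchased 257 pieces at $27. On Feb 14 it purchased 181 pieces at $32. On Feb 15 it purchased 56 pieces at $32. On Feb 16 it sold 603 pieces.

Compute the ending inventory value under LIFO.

Ending inventory = $24,773

Feb 16, 603 sold [LIFO — newest first]: 56 @ $32 + 181 @ $32 + 257 @ $27 + 109 @ $24 = $17,139
Ending inventory: 247 @ $23 + 183 @ $22 + 354 @ $25 + 259 @ $24 = $24,773
Check: goods available $41,912 = COGS $17,139 + ending $24,773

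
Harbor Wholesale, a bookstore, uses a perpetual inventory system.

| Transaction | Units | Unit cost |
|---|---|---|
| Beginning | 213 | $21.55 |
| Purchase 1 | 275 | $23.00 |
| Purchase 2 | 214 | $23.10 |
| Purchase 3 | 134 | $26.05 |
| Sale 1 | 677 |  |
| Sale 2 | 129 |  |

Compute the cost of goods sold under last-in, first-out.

COGS = $18,702.75

Sale 1 (677) [LIFO — newest first]: 134 @ $26.05 + 214 @ $23.10 + 275 @ $23.00 + 54 @ $21.55 = $15,922.80
Sale 2 (129) [LIFO — newest first]: 129 @ $21.55 = $2,779.95
Total COGS = $15,922.80 + $2,779.95 = $18,702.75
Ending inventory: 30 @ $21.55 = $646.50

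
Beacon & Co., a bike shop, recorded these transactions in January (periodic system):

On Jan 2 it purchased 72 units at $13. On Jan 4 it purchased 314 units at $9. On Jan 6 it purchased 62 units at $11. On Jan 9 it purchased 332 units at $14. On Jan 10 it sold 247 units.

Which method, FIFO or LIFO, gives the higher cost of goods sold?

FIFO COGS: 72 @ $13 + 175 @ $9 = $2,511
LIFO COGS: 247 @ $14 = $3,458

LIFO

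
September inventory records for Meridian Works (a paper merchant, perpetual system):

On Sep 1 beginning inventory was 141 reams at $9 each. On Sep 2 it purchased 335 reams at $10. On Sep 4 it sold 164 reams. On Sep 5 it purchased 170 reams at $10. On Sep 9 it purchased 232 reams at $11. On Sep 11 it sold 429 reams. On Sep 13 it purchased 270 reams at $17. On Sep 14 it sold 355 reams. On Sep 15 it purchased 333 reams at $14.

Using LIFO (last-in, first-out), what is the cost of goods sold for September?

Sep 4, 164 sold [LIFO — newest first]: 164 @ $10 = $1,640
Sep 11, 429 sold [LIFO — newest first]: 232 @ $11 + 170 @ $10 + 27 @ $10 = $4,522
Sep 14, 355 sold [LIFO — newest first]: 270 @ $17 + 85 @ $10 = $5,440
Total COGS = $1,640 + $4,522 + $5,440 = $11,602
Ending inventory: 141 @ $9 + 59 @ $10 + 333 @ $14 = $6,521
Check: goods available $18,123 = COGS $11,602 + ending $6,521

COGS = $11,602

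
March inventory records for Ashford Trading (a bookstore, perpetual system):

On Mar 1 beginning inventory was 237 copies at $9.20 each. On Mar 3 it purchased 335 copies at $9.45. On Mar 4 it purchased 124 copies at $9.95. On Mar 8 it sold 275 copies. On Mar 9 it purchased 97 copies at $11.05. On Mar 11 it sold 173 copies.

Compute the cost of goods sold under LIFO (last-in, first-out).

COGS = $4,450.80

Mar 8, 275 sold [LIFO — newest first]: 124 @ $9.95 + 151 @ $9.45 = $2,660.75
Mar 11, 173 sold [LIFO — newest first]: 97 @ $11.05 + 76 @ $9.45 = $1,790.05
Total COGS = $2,660.75 + $1,790.05 = $4,450.80
Ending inventory: 237 @ $9.20 + 108 @ $9.45 = $3,201.00
Check: goods available $7,651.80 = COGS $4,450.80 + ending $3,201.00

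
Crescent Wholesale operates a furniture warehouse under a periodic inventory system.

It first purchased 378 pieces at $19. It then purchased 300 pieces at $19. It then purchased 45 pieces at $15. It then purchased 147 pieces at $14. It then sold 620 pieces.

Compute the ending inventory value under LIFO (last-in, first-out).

Sale 1 (620) [LIFO — newest first]: 147 @ $14 + 45 @ $15 + 300 @ $19 + 128 @ $19 = $10,865
Ending inventory: 250 @ $19 = $4,750
Check: goods available $15,615 = COGS $10,865 + ending $4,750

Ending inventory = $4,750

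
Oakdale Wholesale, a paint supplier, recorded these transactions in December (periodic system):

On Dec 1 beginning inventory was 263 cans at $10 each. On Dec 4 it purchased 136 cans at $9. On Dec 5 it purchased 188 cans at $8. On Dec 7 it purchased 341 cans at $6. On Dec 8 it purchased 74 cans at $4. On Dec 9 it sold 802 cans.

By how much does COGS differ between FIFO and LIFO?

FIFO COGS: 263 @ $10 + 136 @ $9 + 188 @ $8 + 215 @ $6 = $6,648
LIFO COGS: 74 @ $4 + 341 @ $6 + 188 @ $8 + 136 @ $9 + 63 @ $10 = $5,700
Difference = |$6,648 − $5,700| = $948

$948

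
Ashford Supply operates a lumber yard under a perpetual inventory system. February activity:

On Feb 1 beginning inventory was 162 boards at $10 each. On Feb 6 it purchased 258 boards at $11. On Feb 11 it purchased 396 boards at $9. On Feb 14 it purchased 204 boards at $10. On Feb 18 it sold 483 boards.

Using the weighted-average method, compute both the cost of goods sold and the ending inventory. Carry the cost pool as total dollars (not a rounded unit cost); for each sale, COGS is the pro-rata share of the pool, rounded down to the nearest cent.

After Feb 1: 162 on hand, pool $1,620.00 (≈ $10.0000 each)
After Feb 6: 420 on hand, pool $4,458.00 (≈ $10.6143 each)
After Feb 11: 816 on hand, pool $8,022.00 (≈ $9.8309 each)
After Feb 14: 1020 on hand, pool $10,062.00 (≈ $9.8647 each)
Feb 18, sell 483: 483/1020 × $10,062.00 → $4,764.65
Ending inventory (cost pool remaining) = $5,297.35

COGS = $4,764.65; ending inventory = $5,297.35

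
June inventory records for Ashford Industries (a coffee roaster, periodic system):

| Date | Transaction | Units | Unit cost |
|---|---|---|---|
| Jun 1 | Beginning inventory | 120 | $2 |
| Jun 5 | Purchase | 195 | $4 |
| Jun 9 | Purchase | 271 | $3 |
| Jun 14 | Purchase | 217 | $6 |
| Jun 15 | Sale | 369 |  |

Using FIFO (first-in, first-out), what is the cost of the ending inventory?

Ending inventory = $1,953

Jun 15, 369 sold [FIFO — oldest first]: 120 @ $2 + 195 @ $4 + 54 @ $3 = $1,182
Ending inventory: 217 @ $3 + 217 @ $6 = $1,953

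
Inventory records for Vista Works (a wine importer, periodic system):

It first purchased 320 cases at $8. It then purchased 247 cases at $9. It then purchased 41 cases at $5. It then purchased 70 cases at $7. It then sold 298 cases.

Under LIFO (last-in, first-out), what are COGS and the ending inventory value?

Sale 1 (298) [LIFO — newest first]: 70 @ $7 + 41 @ $5 + 187 @ $9 = $2,378
Ending inventory: 320 @ $8 + 60 @ $9 = $3,100

COGS = $2,378; ending inventory = $3,100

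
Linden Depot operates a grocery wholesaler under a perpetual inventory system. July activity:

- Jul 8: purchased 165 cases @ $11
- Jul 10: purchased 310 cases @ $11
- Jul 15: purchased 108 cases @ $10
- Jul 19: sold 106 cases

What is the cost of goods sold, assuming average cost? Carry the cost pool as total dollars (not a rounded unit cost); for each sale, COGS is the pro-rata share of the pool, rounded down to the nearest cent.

After Jul 8: 165 on hand, pool $1,815.00 (≈ $11.0000 each)
After Jul 10: 475 on hand, pool $5,225.00 (≈ $11.0000 each)
After Jul 15: 583 on hand, pool $6,305.00 (≈ $10.8148 each)
Jul 19, sell 106: 106/583 × $6,305.00 → $1,146.36
Ending inventory (cost pool remaining) = $5,158.64

COGS = $1,146.36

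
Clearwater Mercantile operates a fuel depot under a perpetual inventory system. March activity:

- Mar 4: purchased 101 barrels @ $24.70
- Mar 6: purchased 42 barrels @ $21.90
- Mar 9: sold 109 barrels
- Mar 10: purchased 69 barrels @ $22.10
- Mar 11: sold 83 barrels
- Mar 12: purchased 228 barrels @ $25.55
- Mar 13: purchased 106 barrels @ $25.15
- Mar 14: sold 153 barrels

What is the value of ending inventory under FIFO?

Ending inventory = $5,093.15

Mar 9, 109 sold [FIFO — oldest first]: 101 @ $24.70 + 8 @ $21.90 = $2,669.90
Mar 11, 83 sold [FIFO — oldest first]: 34 @ $21.90 + 49 @ $22.10 = $1,827.50
Mar 14, 153 sold [FIFO — oldest first]: 20 @ $22.10 + 133 @ $25.55 = $3,840.15
Total COGS = $2,669.90 + $1,827.50 + $3,840.15 = $8,337.55
Ending inventory: 95 @ $25.55 + 106 @ $25.15 = $5,093.15
Check: goods available $13,430.70 = COGS $8,337.55 + ending $5,093.15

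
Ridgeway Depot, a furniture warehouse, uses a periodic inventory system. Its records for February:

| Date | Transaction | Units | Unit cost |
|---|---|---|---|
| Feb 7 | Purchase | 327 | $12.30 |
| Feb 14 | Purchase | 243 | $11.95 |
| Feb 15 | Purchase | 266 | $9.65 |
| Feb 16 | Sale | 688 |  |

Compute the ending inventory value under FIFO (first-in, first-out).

Ending inventory = $1,428.20

Feb 16, 688 sold [FIFO — oldest first]: 327 @ $12.30 + 243 @ $11.95 + 118 @ $9.65 = $8,064.65
Ending inventory: 148 @ $9.65 = $1,428.20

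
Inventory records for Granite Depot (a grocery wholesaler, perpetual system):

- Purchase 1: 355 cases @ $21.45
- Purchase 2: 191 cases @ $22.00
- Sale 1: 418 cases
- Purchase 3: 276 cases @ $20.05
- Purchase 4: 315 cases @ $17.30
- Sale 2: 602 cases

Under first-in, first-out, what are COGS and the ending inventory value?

COGS = $20,775.95; ending inventory = $2,024.10

Sale 1 (418) [FIFO — oldest first]: 355 @ $21.45 + 63 @ $22.00 = $9,000.75
Sale 2 (602) [FIFO — oldest first]: 128 @ $22.00 + 276 @ $20.05 + 198 @ $17.30 = $11,775.20
Total COGS = $9,000.75 + $11,775.20 = $20,775.95
Ending inventory: 117 @ $17.30 = $2,024.10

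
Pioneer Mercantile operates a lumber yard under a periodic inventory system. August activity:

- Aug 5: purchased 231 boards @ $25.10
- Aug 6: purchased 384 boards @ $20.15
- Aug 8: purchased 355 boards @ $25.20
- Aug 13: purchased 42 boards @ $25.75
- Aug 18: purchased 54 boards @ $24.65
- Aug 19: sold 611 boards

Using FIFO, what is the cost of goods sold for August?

Aug 19, 611 sold [FIFO — oldest first]: 231 @ $25.10 + 380 @ $20.15 = $13,455.10
Ending inventory: 4 @ $20.15 + 355 @ $25.20 + 42 @ $25.75 + 54 @ $24.65 = $11,439.20

COGS = $13,455.10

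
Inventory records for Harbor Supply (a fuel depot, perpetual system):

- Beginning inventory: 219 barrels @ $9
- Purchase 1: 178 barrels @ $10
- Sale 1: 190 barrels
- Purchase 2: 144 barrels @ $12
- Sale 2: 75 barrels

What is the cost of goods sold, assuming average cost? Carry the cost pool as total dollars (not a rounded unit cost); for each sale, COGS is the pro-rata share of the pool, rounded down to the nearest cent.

COGS = $2,582.32

After Beginning: 219 on hand, pool $1,971.00 (≈ $9.0000 each)
After Purchase 1: 397 on hand, pool $3,751.00 (≈ $9.4484 each)
Sale 1, sell 190: 190/397 × $3,751.00 → $1,795.18
After Purchase 2: 351 on hand, pool $3,683.82 (≈ $10.4952 each)
Sale 2, sell 75: 75/351 × $3,683.82 → $787.14
Total COGS = $1,795.18 + $787.14 = $2,582.32
Ending inventory (cost pool remaining) = $2,896.68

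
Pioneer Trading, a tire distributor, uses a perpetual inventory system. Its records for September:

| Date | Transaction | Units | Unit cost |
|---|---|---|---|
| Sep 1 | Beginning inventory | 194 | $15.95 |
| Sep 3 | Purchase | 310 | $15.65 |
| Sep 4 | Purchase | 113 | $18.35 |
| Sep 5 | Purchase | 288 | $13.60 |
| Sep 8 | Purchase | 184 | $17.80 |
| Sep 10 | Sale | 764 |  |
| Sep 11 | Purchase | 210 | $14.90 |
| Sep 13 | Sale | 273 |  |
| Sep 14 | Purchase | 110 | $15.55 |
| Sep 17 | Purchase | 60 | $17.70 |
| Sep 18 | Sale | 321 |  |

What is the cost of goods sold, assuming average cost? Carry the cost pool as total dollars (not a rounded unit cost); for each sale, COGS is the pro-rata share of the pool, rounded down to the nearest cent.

After Sep 1: 194 on hand, pool $3,094.30 (≈ $15.9500 each)
After Sep 3: 504 on hand, pool $7,945.80 (≈ $15.7655 each)
After Sep 4: 617 on hand, pool $10,019.35 (≈ $16.2388 each)
After Sep 5: 905 on hand, pool $13,936.15 (≈ $15.3991 each)
After Sep 8: 1089 on hand, pool $17,211.35 (≈ $15.8047 each)
Sep 10, sell 764: 764/1089 × $17,211.35 → $12,074.81
After Sep 11: 535 on hand, pool $8,265.54 (≈ $15.4496 each)
Sep 13, sell 273: 273/535 × $8,265.54 → $4,217.74
After Sep 14: 372 on hand, pool $5,758.30 (≈ $15.4793 each)
After Sep 17: 432 on hand, pool $6,820.30 (≈ $15.7877 each)
Sep 18, sell 321: 321/432 × $6,820.30 → $5,067.86
Total COGS = $12,074.81 + $4,217.74 + $5,067.86 = $21,360.41
Ending inventory (cost pool remaining) = $1,752.44

COGS = $21,360.41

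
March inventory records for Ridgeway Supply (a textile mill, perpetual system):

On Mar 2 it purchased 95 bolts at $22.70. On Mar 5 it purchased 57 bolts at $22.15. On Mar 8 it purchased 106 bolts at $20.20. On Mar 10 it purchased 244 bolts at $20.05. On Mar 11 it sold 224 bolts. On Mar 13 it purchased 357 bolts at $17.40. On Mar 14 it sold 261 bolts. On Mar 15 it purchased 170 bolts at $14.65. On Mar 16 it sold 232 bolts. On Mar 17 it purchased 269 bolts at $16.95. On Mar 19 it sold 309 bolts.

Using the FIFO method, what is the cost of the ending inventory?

Mar 11, 224 sold [FIFO — oldest first]: 95 @ $22.70 + 57 @ $22.15 + 72 @ $20.20 = $4,873.45
Mar 14, 261 sold [FIFO — oldest first]: 34 @ $20.20 + 227 @ $20.05 = $5,238.15
Mar 16, 232 sold [FIFO — oldest first]: 17 @ $20.05 + 215 @ $17.40 = $4,081.85
Mar 19, 309 sold [FIFO — oldest first]: 142 @ $17.40 + 167 @ $14.65 = $4,917.35
Total COGS = $4,873.45 + $5,238.15 + $4,081.85 + $4,917.35 = $19,110.80
Ending inventory: 3 @ $14.65 + 269 @ $16.95 = $4,603.50
Check: goods available $23,714.30 = COGS $19,110.80 + ending $4,603.50

Ending inventory = $4,603.50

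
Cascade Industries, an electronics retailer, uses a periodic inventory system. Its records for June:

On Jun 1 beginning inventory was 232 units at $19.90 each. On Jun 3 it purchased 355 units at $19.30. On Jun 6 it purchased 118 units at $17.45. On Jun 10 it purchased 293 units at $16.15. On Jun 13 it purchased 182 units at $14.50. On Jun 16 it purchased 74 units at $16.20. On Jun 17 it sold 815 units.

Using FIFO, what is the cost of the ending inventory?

Jun 17, 815 sold [FIFO — oldest first]: 232 @ $19.90 + 355 @ $19.30 + 118 @ $17.45 + 110 @ $16.15 = $15,303.90
Ending inventory: 183 @ $16.15 + 182 @ $14.50 + 74 @ $16.20 = $6,793.25

Ending inventory = $6,793.25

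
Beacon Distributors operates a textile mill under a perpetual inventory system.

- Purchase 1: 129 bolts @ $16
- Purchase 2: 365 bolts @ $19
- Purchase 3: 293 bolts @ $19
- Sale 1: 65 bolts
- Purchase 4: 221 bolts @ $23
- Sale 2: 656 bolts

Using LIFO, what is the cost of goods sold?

COGS = $14,583

Sale 1 (65) [LIFO — newest first]: 65 @ $19 = $1,235
Sale 2 (656) [LIFO — newest first]: 221 @ $23 + 228 @ $19 + 207 @ $19 = $13,348
Total COGS = $1,235 + $13,348 = $14,583
Ending inventory: 129 @ $16 + 158 @ $19 = $5,066
Check: goods available $19,649 = COGS $14,583 + ending $5,066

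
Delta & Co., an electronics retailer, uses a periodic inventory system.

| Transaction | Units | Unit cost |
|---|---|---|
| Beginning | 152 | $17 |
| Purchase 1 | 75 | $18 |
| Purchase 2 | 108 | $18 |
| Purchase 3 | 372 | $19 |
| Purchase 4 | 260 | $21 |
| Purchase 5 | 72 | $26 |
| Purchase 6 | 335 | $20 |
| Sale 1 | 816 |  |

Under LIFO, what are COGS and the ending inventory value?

COGS = $16,863; ending inventory = $10,115

Sale 1 (816) [LIFO — newest first]: 335 @ $20 + 72 @ $26 + 260 @ $21 + 149 @ $19 = $16,863
Ending inventory: 152 @ $17 + 75 @ $18 + 108 @ $18 + 223 @ $19 = $10,115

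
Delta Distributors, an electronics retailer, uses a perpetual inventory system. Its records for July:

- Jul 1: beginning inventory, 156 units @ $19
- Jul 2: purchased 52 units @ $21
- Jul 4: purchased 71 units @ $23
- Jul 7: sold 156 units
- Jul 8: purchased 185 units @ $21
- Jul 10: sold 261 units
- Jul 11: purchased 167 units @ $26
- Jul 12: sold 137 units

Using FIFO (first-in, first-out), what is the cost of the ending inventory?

Jul 7, 156 sold [FIFO — oldest first]: 156 @ $19 = $2,964
Jul 10, 261 sold [FIFO — oldest first]: 52 @ $21 + 71 @ $23 + 138 @ $21 = $5,623
Jul 12, 137 sold [FIFO — oldest first]: 47 @ $21 + 90 @ $26 = $3,327
Total COGS = $2,964 + $5,623 + $3,327 = $11,914
Ending inventory: 77 @ $26 = $2,002

Ending inventory = $2,002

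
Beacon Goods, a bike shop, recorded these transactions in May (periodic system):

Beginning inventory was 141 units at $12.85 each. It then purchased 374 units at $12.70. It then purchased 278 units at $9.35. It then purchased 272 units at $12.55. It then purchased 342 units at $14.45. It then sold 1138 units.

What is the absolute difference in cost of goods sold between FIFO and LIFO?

$449.60

FIFO COGS: 141 @ $12.85 + 374 @ $12.70 + 278 @ $9.35 + 272 @ $12.55 + 73 @ $14.45 = $13,629.40
LIFO COGS: 342 @ $14.45 + 272 @ $12.55 + 278 @ $9.35 + 246 @ $12.70 = $14,079.00
Difference = |$13,629.40 − $14,079.00| = $449.60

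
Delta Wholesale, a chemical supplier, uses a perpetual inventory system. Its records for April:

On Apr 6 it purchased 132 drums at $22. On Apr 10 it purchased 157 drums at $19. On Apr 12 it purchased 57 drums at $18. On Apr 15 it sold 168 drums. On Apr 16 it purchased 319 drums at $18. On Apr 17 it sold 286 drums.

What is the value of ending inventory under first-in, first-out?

Ending inventory = $3,798

Apr 15, 168 sold [FIFO — oldest first]: 132 @ $22 + 36 @ $19 = $3,588
Apr 17, 286 sold [FIFO — oldest first]: 121 @ $19 + 57 @ $18 + 108 @ $18 = $5,269
Total COGS = $3,588 + $5,269 = $8,857
Ending inventory: 211 @ $18 = $3,798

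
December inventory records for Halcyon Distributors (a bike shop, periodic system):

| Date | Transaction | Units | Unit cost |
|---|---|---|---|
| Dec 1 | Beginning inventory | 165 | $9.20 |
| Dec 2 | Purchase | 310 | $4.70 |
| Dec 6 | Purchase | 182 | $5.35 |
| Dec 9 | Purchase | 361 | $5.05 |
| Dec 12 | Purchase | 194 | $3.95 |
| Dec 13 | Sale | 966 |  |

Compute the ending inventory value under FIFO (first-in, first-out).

Ending inventory = $1,028.90

Dec 13, 966 sold [FIFO — oldest first]: 165 @ $9.20 + 310 @ $4.70 + 182 @ $5.35 + 309 @ $5.05 = $5,509.15
Ending inventory: 52 @ $5.05 + 194 @ $3.95 = $1,028.90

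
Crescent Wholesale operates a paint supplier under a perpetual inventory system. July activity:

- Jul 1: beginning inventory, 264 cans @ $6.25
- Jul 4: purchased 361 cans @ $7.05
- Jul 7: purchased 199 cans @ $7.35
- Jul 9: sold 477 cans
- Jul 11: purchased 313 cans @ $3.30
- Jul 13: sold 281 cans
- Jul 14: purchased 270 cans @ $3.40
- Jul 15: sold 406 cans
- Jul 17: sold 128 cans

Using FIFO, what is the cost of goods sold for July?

Jul 9, 477 sold [FIFO — oldest first]: 264 @ $6.25 + 213 @ $7.05 = $3,151.65
Jul 13, 281 sold [FIFO — oldest first]: 148 @ $7.05 + 133 @ $7.35 = $2,020.95
Jul 15, 406 sold [FIFO — oldest first]: 66 @ $7.35 + 313 @ $3.30 + 27 @ $3.40 = $1,609.80
Jul 17, 128 sold [FIFO — oldest first]: 128 @ $3.40 = $435.20
Total COGS = $3,151.65 + $2,020.95 + $1,609.80 + $435.20 = $7,217.60
Ending inventory: 115 @ $3.40 = $391.00

COGS = $7,217.60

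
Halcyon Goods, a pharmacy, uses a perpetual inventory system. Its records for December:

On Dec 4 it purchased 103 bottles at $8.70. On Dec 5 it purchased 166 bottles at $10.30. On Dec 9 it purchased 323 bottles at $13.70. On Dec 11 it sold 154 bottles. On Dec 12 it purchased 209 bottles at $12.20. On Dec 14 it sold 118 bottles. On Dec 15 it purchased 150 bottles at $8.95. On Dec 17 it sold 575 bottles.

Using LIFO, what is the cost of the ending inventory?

Ending inventory = $906.40

Dec 11, 154 sold [LIFO — newest first]: 154 @ $13.70 = $2,109.80
Dec 14, 118 sold [LIFO — newest first]: 118 @ $12.20 = $1,439.60
Dec 17, 575 sold [LIFO — newest first]: 150 @ $8.95 + 91 @ $12.20 + 169 @ $13.70 + 165 @ $10.30 = $6,467.50
Total COGS = $2,109.80 + $1,439.60 + $6,467.50 = $10,016.90
Ending inventory: 103 @ $8.70 + 1 @ $10.30 = $906.40
Check: goods available $10,923.30 = COGS $10,016.90 + ending $906.40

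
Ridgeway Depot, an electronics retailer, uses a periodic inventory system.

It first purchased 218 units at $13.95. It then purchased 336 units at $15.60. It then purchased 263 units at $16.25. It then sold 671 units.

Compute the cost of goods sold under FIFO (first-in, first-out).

COGS = $10,183.95

Sale 1 (671) [FIFO — oldest first]: 218 @ $13.95 + 336 @ $15.60 + 117 @ $16.25 = $10,183.95
Ending inventory: 146 @ $16.25 = $2,372.50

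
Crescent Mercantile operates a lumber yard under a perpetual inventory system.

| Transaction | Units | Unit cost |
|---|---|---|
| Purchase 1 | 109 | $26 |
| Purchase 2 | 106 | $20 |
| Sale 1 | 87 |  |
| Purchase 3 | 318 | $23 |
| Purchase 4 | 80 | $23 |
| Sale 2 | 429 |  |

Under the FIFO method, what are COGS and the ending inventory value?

Sale 1 (87) [FIFO — oldest first]: 87 @ $26 = $2,262
Sale 2 (429) [FIFO — oldest first]: 22 @ $26 + 106 @ $20 + 301 @ $23 = $9,615
Total COGS = $2,262 + $9,615 = $11,877
Ending inventory: 17 @ $23 + 80 @ $23 = $2,231

COGS = $11,877; ending inventory = $2,231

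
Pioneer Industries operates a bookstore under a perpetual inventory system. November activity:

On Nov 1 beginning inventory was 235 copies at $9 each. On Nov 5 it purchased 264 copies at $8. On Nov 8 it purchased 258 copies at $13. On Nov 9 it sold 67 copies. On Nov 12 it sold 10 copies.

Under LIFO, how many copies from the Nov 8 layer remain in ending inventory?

181

Nov 9, 67 sold [LIFO — newest first]: 67 @ $13 = $871
Nov 12, 10 sold [LIFO — newest first]: 10 @ $13 = $130
Total COGS = $871 + $130 = $1,001
Ending inventory: 235 @ $9 + 264 @ $8 + 181 @ $13 = $6,580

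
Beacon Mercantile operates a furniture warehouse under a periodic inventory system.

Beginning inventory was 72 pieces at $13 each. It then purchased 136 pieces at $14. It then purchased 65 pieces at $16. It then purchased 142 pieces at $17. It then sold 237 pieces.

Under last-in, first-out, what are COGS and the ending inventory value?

COGS = $3,874; ending inventory = $2,420

Sale 1 (237) [LIFO — newest first]: 142 @ $17 + 65 @ $16 + 30 @ $14 = $3,874
Ending inventory: 72 @ $13 + 106 @ $14 = $2,420
Check: goods available $6,294 = COGS $3,874 + ending $2,420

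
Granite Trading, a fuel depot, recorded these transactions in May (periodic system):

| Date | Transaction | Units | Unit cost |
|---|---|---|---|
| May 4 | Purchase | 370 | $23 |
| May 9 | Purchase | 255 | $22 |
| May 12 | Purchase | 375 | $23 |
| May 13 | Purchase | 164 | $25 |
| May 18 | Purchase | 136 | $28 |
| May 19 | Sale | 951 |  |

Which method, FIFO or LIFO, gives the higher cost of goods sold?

LIFO

FIFO COGS: 370 @ $23 + 255 @ $22 + 326 @ $23 = $21,618
LIFO COGS: 136 @ $28 + 164 @ $25 + 375 @ $23 + 255 @ $22 + 21 @ $23 = $22,626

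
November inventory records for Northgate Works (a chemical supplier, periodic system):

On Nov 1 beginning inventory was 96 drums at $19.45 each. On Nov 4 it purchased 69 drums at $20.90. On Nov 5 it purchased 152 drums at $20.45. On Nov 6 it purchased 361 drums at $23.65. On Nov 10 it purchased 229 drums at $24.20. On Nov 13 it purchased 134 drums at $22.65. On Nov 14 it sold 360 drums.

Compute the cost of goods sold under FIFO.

COGS = $7,434.65

Nov 14, 360 sold [FIFO — oldest first]: 96 @ $19.45 + 69 @ $20.90 + 152 @ $20.45 + 43 @ $23.65 = $7,434.65
Ending inventory: 318 @ $23.65 + 229 @ $24.20 + 134 @ $22.65 = $16,097.60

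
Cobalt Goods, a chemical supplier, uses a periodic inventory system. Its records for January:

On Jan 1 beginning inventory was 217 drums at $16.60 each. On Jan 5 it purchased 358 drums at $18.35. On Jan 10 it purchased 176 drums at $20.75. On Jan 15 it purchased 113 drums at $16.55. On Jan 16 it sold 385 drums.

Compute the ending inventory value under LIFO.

Ending inventory = $8,409.90

Jan 16, 385 sold [LIFO — newest first]: 113 @ $16.55 + 176 @ $20.75 + 96 @ $18.35 = $7,283.75
Ending inventory: 217 @ $16.60 + 262 @ $18.35 = $8,409.90
Check: goods available $15,693.65 = COGS $7,283.75 + ending $8,409.90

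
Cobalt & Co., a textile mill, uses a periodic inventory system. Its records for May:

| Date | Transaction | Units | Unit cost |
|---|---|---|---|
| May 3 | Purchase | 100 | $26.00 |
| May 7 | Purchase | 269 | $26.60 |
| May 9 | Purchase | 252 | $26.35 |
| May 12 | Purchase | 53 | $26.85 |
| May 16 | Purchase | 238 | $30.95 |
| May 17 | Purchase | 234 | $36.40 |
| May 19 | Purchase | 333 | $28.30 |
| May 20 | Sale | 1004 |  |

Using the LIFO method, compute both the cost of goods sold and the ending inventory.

May 20, 1004 sold [LIFO — newest first]: 333 @ $28.30 + 234 @ $36.40 + 238 @ $30.95 + 53 @ $26.85 + 146 @ $26.35 = $30,577.75
Ending inventory: 100 @ $26.00 + 269 @ $26.60 + 106 @ $26.35 = $12,548.50
Check: goods available $43,126.25 = COGS $30,577.75 + ending $12,548.50

COGS = $30,577.75; ending inventory = $12,548.50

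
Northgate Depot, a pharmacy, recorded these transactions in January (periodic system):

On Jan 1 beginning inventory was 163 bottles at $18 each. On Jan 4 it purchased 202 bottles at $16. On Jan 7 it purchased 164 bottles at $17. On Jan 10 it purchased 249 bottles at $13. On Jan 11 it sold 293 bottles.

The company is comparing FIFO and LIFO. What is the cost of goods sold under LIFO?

COGS = $3,985

FIFO COGS: 163 @ $18 + 130 @ $16 = $5,014
LIFO COGS: 249 @ $13 + 44 @ $17 = $3,985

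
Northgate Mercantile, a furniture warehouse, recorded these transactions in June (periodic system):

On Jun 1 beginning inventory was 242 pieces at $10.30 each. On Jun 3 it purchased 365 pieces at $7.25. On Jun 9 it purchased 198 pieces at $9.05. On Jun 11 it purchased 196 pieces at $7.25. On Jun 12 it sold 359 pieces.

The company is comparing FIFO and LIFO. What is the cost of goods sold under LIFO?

COGS = $2,896.15

FIFO COGS: 242 @ $10.30 + 117 @ $7.25 = $3,340.85
LIFO COGS: 196 @ $7.25 + 163 @ $9.05 = $2,896.15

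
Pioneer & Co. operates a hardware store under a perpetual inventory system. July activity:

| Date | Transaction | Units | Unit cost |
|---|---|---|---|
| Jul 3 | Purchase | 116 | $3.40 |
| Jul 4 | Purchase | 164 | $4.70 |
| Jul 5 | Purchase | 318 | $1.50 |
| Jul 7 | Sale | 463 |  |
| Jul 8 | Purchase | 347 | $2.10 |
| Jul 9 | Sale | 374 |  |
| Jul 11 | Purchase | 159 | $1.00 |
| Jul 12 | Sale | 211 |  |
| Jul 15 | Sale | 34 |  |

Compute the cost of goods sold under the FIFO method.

Jul 7, 463 sold [FIFO — oldest first]: 116 @ $3.40 + 164 @ $4.70 + 183 @ $1.50 = $1,439.70
Jul 9, 374 sold [FIFO — oldest first]: 135 @ $1.50 + 239 @ $2.10 = $704.40
Jul 12, 211 sold [FIFO — oldest first]: 108 @ $2.10 + 103 @ $1.00 = $329.80
Jul 15, 34 sold [FIFO — oldest first]: 34 @ $1.00 = $34.00
Total COGS = $1,439.70 + $704.40 + $329.80 + $34.00 = $2,507.90
Ending inventory: 22 @ $1.00 = $22.00

COGS = $2,507.90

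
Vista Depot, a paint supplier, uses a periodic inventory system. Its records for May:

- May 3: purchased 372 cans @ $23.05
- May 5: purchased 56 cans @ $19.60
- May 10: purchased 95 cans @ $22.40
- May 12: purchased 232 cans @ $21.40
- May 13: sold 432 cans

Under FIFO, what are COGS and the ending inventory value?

COGS = $9,761.80; ending inventory = $7,003.20

May 13, 432 sold [FIFO — oldest first]: 372 @ $23.05 + 56 @ $19.60 + 4 @ $22.40 = $9,761.80
Ending inventory: 91 @ $22.40 + 232 @ $21.40 = $7,003.20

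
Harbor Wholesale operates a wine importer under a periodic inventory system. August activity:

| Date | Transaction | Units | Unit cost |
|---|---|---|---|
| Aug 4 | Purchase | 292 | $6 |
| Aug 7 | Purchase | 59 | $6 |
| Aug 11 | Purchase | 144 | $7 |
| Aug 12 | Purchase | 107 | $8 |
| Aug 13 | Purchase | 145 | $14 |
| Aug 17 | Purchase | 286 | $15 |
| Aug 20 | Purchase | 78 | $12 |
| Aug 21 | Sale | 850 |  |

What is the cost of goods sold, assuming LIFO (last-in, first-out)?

Aug 21, 850 sold [LIFO — newest first]: 78 @ $12 + 286 @ $15 + 145 @ $14 + 107 @ $8 + 144 @ $7 + 59 @ $6 + 31 @ $6 = $9,660
Ending inventory: 261 @ $6 = $1,566
Check: goods available $11,226 = COGS $9,660 + ending $1,566

COGS = $9,660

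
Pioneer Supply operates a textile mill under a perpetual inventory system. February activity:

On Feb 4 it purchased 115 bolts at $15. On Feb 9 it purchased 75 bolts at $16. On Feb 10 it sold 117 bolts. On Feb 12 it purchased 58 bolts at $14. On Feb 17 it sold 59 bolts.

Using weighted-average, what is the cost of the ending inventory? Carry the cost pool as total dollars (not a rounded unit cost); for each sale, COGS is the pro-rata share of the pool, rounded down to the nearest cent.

Ending inventory = $1,063.97

After Feb 4: 115 on hand, pool $1,725.00 (≈ $15.0000 each)
After Feb 9: 190 on hand, pool $2,925.00 (≈ $15.3947 each)
Feb 10, sell 117: 117/190 × $2,925.00 → $1,801.18
After Feb 12: 131 on hand, pool $1,935.82 (≈ $14.7773 each)
Feb 17, sell 59: 59/131 × $1,935.82 → $871.85
Total COGS = $1,801.18 + $871.85 = $2,673.03
Ending inventory (cost pool remaining) = $1,063.97
Check: goods available $3,737.00 = COGS $2,673.03 + ending $1,063.97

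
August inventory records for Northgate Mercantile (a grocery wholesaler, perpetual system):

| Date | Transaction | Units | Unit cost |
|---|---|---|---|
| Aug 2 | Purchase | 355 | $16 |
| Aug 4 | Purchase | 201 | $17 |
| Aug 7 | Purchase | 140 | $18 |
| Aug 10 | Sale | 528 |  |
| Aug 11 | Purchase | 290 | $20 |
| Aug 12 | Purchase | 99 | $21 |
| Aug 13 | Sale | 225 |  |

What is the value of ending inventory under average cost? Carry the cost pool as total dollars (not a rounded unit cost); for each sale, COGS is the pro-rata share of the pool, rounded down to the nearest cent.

After Aug 2: 355 on hand, pool $5,680.00 (≈ $16.0000 each)
After Aug 4: 556 on hand, pool $9,097.00 (≈ $16.3615 each)
After Aug 7: 696 on hand, pool $11,617.00 (≈ $16.6911 each)
Aug 10, sell 528: 528/696 × $11,617.00 → $8,812.89
After Aug 11: 458 on hand, pool $8,604.11 (≈ $18.7863 each)
After Aug 12: 557 on hand, pool $10,683.11 (≈ $19.1797 each)
Aug 13, sell 225: 225/557 × $10,683.11 → $4,315.43
Total COGS = $8,812.89 + $4,315.43 = $13,128.32
Ending inventory (cost pool remaining) = $6,367.68
Check: goods available $19,496.00 = COGS $13,128.32 + ending $6,367.68

Ending inventory = $6,367.68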